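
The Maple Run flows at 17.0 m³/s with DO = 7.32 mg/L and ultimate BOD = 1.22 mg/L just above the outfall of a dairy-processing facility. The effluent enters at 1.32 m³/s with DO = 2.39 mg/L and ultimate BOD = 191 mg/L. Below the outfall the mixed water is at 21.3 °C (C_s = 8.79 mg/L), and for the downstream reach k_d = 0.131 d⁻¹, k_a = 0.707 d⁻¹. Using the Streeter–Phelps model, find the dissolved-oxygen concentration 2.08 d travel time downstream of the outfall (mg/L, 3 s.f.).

Mixed DO = (17.0×7.32 + 1.32×2.39)/(17.0+1.32) = 127.6/18.32 = 6.965 mg/L.
Mixed L₀ = (17.0×1.22 + 1.32×191)/(18.32) = 272.9/18.32 = 14.89 mg/L.
Initial deficit D₀ = C_s − DO₀ = 8.79 − 6.965 = 1.825 mg/L.
D(2.08) = [0.131×14.89/(0.707−0.131)](e^(−0.131×2.08) − e^(−0.707×2.08)) + 1.825 e^(−0.707×2.08)
= 3.387 × (0.7615 − 0.2298) + 1.825 × 0.2298 = 2.220 mg/L.
DO = 8.79 − 2.220 = 6.570 mg/L.

DO ≈ 6.57 mg/L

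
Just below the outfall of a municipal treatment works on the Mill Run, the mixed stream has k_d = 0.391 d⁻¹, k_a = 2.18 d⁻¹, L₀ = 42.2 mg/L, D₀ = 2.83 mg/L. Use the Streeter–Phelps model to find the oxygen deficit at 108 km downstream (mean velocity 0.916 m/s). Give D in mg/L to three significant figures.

Travel time t = x/v = 108 km / (0.916 m/s) = 108000 m / 0.916 m/s = 117900 s = 1.365 d.
k_d L₀/(k_a−k_d) = 0.391×42.2/(2.18−0.391) = 16.50/1.789 = 9.223 mg/L.
e^(−k_d t) = e^(−0.391×1.365) = 0.5865; e^(−k_a t) = e^(−2.18×1.365) = 0.05105.
D = 9.223 × (0.5865 − 0.05105) + 2.83 × 0.05105 = 4.939 + 0.1445 = 5.083 mg/L.

D ≈ 5.08 mg/L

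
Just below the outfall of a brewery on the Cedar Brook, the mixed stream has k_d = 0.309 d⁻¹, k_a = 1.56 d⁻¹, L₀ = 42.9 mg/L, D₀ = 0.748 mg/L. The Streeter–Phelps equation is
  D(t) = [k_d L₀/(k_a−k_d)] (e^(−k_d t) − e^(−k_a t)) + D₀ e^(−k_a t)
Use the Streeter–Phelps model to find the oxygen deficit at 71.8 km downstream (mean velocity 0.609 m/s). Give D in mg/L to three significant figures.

Travel time t = x/v = 71.8 km / (0.609 m/s) = 71800 m / 0.609 m/s = 117900 s = 1.365 d.
k_d L₀/(k_a−k_d) = 0.309×42.9/(1.56−0.309) = 13.26/1.251 = 10.60 mg/L.
e^(−k_d t) = e^(−0.309×1.365) = 0.6560; e^(−k_a t) = e^(−1.56×1.365) = 0.1190.
D = 10.60 × (0.6560 − 0.1190) + 0.748 × 0.1190 = 5.690 + 0.08900 = 5.779 mg/L.

D ≈ 5.78 mg/L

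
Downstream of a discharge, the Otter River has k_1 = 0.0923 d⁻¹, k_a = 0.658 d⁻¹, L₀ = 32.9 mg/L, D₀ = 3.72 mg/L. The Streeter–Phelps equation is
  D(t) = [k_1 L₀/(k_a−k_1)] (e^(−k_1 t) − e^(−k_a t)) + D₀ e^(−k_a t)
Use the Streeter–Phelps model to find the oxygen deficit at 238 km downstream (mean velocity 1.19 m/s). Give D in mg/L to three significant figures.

Travel time t = x/v = 238 km / (1.19 m/s) = 238000 m / 1.19 m/s = 200000 s = 2.315 d.
k_1 L₀/(k_a−k_1) = 0.0923×32.9/(0.658−0.0923) = 3.037/0.5657 = 5.368 mg/L.
e^(−k_1 t) = e^(−0.0923×2.315) = 0.8076; e^(−k_a t) = e^(−0.658×2.315) = 0.2180.
D = 5.368 × (0.8076 − 0.2180) + 3.72 × 0.2180 = 3.165 + 0.8111 = 3.976 mg/L.

D ≈ 3.98 mg/L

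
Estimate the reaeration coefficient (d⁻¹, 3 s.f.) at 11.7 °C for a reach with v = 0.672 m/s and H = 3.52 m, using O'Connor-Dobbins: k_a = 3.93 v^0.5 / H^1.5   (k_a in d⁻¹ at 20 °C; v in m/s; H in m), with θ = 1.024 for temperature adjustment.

k_a(20) = 3.93 × 0.672^0.5 / 3.52^1.5 = 3.93 × 0.8198 / 6.604 = 0.4878 d⁻¹.
k_a(11.7) = 0.4878 × 1.024^(11.7−20) = 0.4878 × 0.8213 = 0.4007 d⁻¹.

k_a ≈ 0.401 d⁻¹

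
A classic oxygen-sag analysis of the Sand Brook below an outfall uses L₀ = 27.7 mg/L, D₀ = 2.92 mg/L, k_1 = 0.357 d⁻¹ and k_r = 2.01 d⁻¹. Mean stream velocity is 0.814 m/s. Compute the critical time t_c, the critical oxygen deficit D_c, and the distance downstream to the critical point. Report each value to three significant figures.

At the critical point dD/dt = 0, so k_1 L₀ e^(−k_1 t) = k_r D. Substituting D(t) from the Streeter–Phelps equation and solving for t gives
t_c = ln[(k_r/k_1)(1 − D₀(k_r−k_1)/(k_1 L₀))] / (k_r−k_1).
Here k_r−k_1 = 1.653 d⁻¹ and 1 − D₀(k_r−k_1)/(k_1 L₀) = 1 − 2.92×1.653/(0.357×27.7) = 0.5119, so
t_c = ln(5.630 × 0.5119) / 1.653 = 1.059 / 1.653 = 0.6404 d.
L(t_c) = L₀ e^(−k_1 t_c) = 27.7 × 0.7956 = 22.04 mg/L, and at the critical point k_r D_c = k_1 L, so D_c = (0.357/2.01) × 22.04 = 3.914 mg/L.
x_c = v t_c = 0.814 m/s × 0.6404 d × 86400 s/d = 45040 m ≈ 45.0 km.

t_c ≈ 0.640 d; D_c ≈ 3.91 mg/L; x_c ≈ 45.0 km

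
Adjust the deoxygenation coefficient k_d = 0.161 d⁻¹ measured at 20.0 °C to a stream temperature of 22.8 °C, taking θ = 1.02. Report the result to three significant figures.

k_d ≈ 0.170 d⁻¹

k_d(T₂) = k_d(T₁) · θ^(T₂−T₁) = 0.161 × 1.02^(22.8−20.0)
= 0.161 × 1.02^2.80 = 0.161 × 1.057 = 0.1702 d⁻¹.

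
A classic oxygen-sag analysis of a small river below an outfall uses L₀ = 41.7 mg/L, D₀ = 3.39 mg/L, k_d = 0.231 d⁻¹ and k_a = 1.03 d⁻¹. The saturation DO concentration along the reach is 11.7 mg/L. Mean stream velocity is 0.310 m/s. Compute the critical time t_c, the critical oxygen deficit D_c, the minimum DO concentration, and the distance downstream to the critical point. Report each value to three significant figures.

With k_a/k_d = 4.459 and 1 − D₀(k_a−k_d)/(k_d L₀) = 0.7188,
t_c = ln(4.459 × 0.7188) / (1.03 − 0.231) = ln(3.205) / 0.7990 = 1.165/0.7990 = 1.458 d.
D_c = (k_d/k_a) L₀ e^(−k_d t_c) = (0.231/1.03) × 41.7 × e^(−0.231×1.458) = 0.2243 × 41.7 × 0.7141 = 6.678 mg/L.
Minimum DO = C_s − D_c = 11.7 − 6.678 = 5.022 mg/L.
x_c = v t_c = 0.310 m/s × 1.458 d × 86400 s/d = 39040 m ≈ 39.0 km.

t_c ≈ 1.46 d; D_c ≈ 6.68 mg/L; min DO ≈ 5.02 mg/L; x_c ≈ 39.0 km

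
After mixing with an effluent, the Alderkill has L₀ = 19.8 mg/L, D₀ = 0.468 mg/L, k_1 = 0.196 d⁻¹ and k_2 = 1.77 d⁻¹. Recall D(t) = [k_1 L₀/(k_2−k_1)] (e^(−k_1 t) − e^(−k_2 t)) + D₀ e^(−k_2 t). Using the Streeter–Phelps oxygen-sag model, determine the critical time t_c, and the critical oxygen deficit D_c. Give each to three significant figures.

At the critical point dD/dt = 0, so k_1 L₀ e^(−k_1 t) = k_2 D. Substituting D(t) from the Streeter–Phelps equation and solving for t gives
t_c = ln[(k_2/k_1)(1 − D₀(k_2−k_1)/(k_1 L₀))] / (k_2−k_1).
Here k_2−k_1 = 1.574 d⁻¹ and 1 − D₀(k_2−k_1)/(k_1 L₀) = 1 − 0.468×1.574/(0.196×19.8) = 0.8102, so
t_c = ln(9.031 × 0.8102) / 1.574 = 1.990 / 1.574 = 1.264 d.
D_c = (k_1/k_2) L₀ e^(−k_1 t_c) = (0.196/1.77) × 19.8 × e^(−0.196×1.264) = 0.1107 × 19.8 × 0.7805 = 1.711 mg/L.

t_c ≈ 1.26 d; D_c ≈ 1.71 mg/L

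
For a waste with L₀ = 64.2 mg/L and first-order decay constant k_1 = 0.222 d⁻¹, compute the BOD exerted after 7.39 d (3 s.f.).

y ≈ 51.8 mg/L

y_t = L₀(1 − e^(−k_1 t)) = 64.2 × (1 − e^(−0.222×7.39))
= 64.2 × (1 − 0.1939) = 64.2 × 0.8061 = 51.75 mg/L.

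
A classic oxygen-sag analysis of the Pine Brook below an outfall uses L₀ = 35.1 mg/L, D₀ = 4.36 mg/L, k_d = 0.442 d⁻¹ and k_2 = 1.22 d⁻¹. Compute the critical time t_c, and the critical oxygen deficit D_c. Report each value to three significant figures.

t_c ≈ 0.988 d; D_c ≈ 8.22 mg/L

t_c = [1/(k_2−k_d)] ln[(k_2/k_d)(1 − D₀(k_2−k_d)/(k_d L₀))]
= [1/(1.22−0.442)] ln[(1.22/0.442)(1 − 4.36×0.7780/(0.442×35.1))]
= (1/0.7780) ln[2.760 × 0.7814] = 1.285 × ln(2.157) = 1.285 × 0.7686 = 0.9879 d.
L(t_c) = L₀ e^(−k_d t_c) = 35.1 × 0.6462 = 22.68 mg/L, and at the critical point k_2 D_c = k_d L, so D_c = (0.442/1.22) × 22.68 = 8.217 mg/L.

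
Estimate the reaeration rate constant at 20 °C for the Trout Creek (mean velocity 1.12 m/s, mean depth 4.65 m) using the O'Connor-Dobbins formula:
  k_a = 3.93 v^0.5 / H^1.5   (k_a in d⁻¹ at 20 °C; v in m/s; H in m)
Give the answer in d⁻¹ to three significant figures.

k_a = 3.93 × 1.12^0.5 / 4.65^1.5 = 3.93 × 1.058 / 10.03 = 0.4148 d⁻¹.

k_a ≈ 0.415 d⁻¹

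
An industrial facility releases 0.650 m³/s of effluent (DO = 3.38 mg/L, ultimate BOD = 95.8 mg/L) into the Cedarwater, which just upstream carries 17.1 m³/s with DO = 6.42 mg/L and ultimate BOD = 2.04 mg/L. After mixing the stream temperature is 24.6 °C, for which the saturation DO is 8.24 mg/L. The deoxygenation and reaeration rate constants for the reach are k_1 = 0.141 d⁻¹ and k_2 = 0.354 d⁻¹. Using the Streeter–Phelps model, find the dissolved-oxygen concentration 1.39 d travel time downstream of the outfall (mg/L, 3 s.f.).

DO ≈ 6.30 mg/L

Mixed DO = (17.1×6.42 + 0.650×3.38)/(17.1+0.650) = 112.0/17.75 = 6.309 mg/L.
Mixed L₀ = (17.1×2.04 + 0.650×95.8)/(17.75) = 97.15/17.75 = 5.473 mg/L.
Initial deficit D₀ = C_s − DO₀ = 8.24 − 6.309 = 1.931 mg/L.
D(1.39) = [0.141×5.473/(0.354−0.141)](e^(−0.141×1.39) − e^(−0.354×1.39)) + 1.931 e^(−0.354×1.39)
= 3.623 × (0.8220 − 0.6114) + 1.931 × 0.6114 = 1.944 mg/L.
DO = 8.24 − 1.944 = 6.296 mg/L.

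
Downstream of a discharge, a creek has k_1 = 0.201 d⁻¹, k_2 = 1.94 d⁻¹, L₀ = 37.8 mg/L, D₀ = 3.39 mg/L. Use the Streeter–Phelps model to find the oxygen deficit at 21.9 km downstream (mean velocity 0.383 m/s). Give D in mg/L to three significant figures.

Travel time t = x/v = 21.9 km / (0.383 m/s) = 21900 m / 0.383 m/s = 57180 s = 0.6618 d.
k_1 L₀/(k_2−k_1) = 0.201×37.8/(1.94−0.201) = 7.598/1.739 = 4.369 mg/L.
e^(−k_1 t) = e^(−0.201×0.6618) = 0.8754; e^(−k_2 t) = e^(−1.94×0.6618) = 0.2770.
D = 4.369 × (0.8754 − 0.2770) + 3.39 × 0.2770 = 2.615 + 0.9389 = 3.554 mg/L.

D ≈ 3.55 mg/L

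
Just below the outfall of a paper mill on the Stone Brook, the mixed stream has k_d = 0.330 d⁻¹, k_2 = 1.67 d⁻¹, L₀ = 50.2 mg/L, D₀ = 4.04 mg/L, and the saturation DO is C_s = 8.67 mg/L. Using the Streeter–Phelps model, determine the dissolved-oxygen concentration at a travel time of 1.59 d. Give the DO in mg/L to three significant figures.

DO ≈ 1.94 mg/L

k_d L₀/(k_2−k_d) = 0.330×50.2/(1.67−0.330) = 16.57/1.340 = 12.36 mg/L.
e^(−k_d t) = e^(−0.330×1.590) = 0.5917; e^(−k_2 t) = e^(−1.67×1.590) = 0.07028.
D = 12.36 × (0.5917 − 0.07028) + 4.04 × 0.07028 = 6.447 + 0.2839 = 6.731 mg/L.
DO = C_s − D = 8.67 − 6.731 = 1.939 mg/L.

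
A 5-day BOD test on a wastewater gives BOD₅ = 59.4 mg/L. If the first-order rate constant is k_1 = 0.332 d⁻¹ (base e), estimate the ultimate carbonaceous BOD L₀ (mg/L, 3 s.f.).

L₀ ≈ 73.3 mg/L

BOD₅ = L₀(1 − e^(−5k_1)) ⇒ L₀ = BOD₅ / (1 − e^(−5×0.332))
= 59.4 / (1 − 0.1901) = 59.4 / 0.8099 = 73.35 mg/L.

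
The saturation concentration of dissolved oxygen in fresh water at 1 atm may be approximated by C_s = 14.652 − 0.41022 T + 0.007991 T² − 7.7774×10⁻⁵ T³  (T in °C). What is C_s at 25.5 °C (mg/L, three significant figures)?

C_s ≈ 8.10 mg/L

C_s = 14.652 − 0.41022×25.5 + 0.007991×25.5² − 7.7774×10⁻⁵×25.5³ = 8.098 mg/L.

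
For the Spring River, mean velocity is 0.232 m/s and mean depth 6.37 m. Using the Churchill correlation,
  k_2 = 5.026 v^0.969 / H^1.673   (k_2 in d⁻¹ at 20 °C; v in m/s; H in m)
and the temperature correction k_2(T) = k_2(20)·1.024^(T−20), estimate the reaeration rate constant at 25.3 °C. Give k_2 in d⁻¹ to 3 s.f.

k_2(20) = 5.026 × 0.232^0.969 / 6.37^1.673 = 5.026 × 0.2427 / 22.15 = 0.05509 d⁻¹.
k_2(25.3) = 0.05509 × 1.024^(25.3−20) = 0.05509 × 1.134 = 0.06247 d⁻¹.

k_2 ≈ 0.0625 d⁻¹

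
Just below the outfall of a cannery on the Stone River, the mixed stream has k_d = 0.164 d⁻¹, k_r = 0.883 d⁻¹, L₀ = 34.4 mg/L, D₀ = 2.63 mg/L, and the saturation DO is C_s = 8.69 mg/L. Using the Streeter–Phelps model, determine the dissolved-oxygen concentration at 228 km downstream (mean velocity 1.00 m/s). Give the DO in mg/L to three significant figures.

DO ≈ 4.11 mg/L

Travel time t = x/v = 228 km / (1.00 m/s) = 228000 m / 1.00 m/s = 228000 s = 2.639 d.
k_d L₀/(k_r−k_d) = 0.164×34.4/(0.883−0.164) = 5.642/0.7190 = 7.846 mg/L.
e^(−k_d t) = e^(−0.164×2.639) = 0.6487; e^(−k_r t) = e^(−0.883×2.639) = 0.09728.
D = 7.846 × (0.6487 − 0.09728) + 2.63 × 0.09728 = 4.327 + 0.2559 = 4.583 mg/L.
DO = C_s − D = 8.69 − 4.583 = 4.107 mg/L.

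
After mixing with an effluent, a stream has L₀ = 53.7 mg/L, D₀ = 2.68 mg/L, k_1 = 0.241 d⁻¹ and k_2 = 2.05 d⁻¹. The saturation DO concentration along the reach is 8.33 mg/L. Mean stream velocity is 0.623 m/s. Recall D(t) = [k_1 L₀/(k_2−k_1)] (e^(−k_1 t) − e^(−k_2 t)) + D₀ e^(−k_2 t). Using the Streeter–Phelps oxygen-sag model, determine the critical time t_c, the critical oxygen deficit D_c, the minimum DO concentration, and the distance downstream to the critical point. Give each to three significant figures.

t_c ≈ 0.924 d; D_c ≈ 5.05 mg/L; min DO ≈ 3.28 mg/L; x_c ≈ 49.7 km

With k_2/k_1 = 8.506 and 1 − D₀(k_2−k_1)/(k_1 L₀) = 0.6254,
t_c = ln(8.506 × 0.6254) / (2.05 − 0.241) = ln(5.320) / 1.809 = 1.671/1.809 = 0.9239 d.
L(t_c) = L₀ e^(−k_1 t_c) = 53.7 × 0.8004 = 42.98 mg/L, and at the critical point k_2 D_c = k_1 L, so D_c = (0.241/2.05) × 42.98 = 5.053 mg/L.
Minimum DO = C_s − D_c = 8.33 − 5.053 = 3.277 mg/L.
x_c = v t_c = 0.623 m/s × 0.9239 d × 86400 s/d = 49730 m ≈ 49.7 km.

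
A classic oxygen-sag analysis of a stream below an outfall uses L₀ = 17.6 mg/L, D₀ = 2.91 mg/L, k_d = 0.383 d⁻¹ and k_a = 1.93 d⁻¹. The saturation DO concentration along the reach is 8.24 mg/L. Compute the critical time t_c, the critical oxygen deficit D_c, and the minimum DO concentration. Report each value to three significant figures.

t_c ≈ 0.333 d; D_c ≈ 3.07 mg/L; min DO ≈ 5.17 mg/L

t_c = [1/(k_a−k_d)] ln[(k_a/k_d)(1 − D₀(k_a−k_d)/(k_d L₀))]
= [1/(1.93−0.383)] ln[(1.93/0.383)(1 − 2.91×1.547/(0.383×17.6))]
= (1/1.547) ln[5.039 × 0.3322] = 0.6464 × ln(1.674) = 0.6464 × 0.5151 = 0.3330 d.
L(t_c) = L₀ e^(−k_d t_c) = 17.6 × 0.8803 = 15.49 mg/L, and at the critical point k_a D_c = k_d L, so D_c = (0.383/1.93) × 15.49 = 3.074 mg/L.
Minimum DO = C_s − D_c = 8.24 − 3.074 = 5.166 mg/L.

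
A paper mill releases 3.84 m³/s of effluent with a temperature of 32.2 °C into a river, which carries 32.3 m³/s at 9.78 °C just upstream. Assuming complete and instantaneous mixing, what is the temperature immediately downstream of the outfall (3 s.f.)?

12.2 °C

Flow-weighted mixing: C = (Q_r C_r + Q_w C_w)/(Q_r + Q_w)
= (32.3×9.78 + 3.84×32.2)/(32.3 + 3.84) = 439.5/36.14 = 12.16 °C.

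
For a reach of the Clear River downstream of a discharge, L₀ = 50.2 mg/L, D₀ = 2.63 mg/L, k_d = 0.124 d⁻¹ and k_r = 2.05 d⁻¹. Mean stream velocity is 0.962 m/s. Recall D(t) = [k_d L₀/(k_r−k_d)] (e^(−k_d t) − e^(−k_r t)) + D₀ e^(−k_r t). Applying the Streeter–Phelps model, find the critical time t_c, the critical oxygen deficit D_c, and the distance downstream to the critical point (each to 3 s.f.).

At the critical point dD/dt = 0, so k_d L₀ e^(−k_d t) = k_r D. Substituting D(t) from the Streeter–Phelps equation and solving for t gives
t_c = ln[(k_r/k_d)(1 − D₀(k_r−k_d)/(k_d L₀))] / (k_r−k_d).
Here k_r−k_d = 1.926 d⁻¹ and 1 − D₀(k_r−k_d)/(k_d L₀) = 1 − 2.63×1.926/(0.124×50.2) = 0.1863, so
t_c = ln(16.53 × 0.1863) / 1.926 = 1.125 / 1.926 = 0.5840 d.
D_c = (k_d/k_r) L₀ e^(−k_d t_c) = (0.124/2.05) × 50.2 × e^(−0.124×0.5840) = 0.06049 × 50.2 × 0.9301 = 2.824 mg/L.
x_c = v t_c = 0.962 m/s × 0.5840 d × 86400 s/d = 48540 m ≈ 48.5 km.

t_c ≈ 0.584 d; D_c ≈ 2.82 mg/L; x_c ≈ 48.5 km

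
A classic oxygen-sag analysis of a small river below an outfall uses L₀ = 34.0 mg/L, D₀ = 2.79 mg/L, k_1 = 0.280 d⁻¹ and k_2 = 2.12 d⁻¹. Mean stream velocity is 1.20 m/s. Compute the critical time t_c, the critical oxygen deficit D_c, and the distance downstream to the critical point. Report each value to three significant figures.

At the critical point dD/dt = 0, so k_1 L₀ e^(−k_1 t) = k_2 D. Substituting D(t) from the Streeter–Phelps equation and solving for t gives
t_c = ln[(k_2/k_1)(1 − D₀(k_2−k_1)/(k_1 L₀))] / (k_2−k_1).
Here k_2−k_1 = 1.840 d⁻¹ and 1 − D₀(k_2−k_1)/(k_1 L₀) = 1 − 2.79×1.840/(0.280×34.0) = 0.4608, so
t_c = ln(7.571 × 0.4608) / 1.840 = 1.249 / 1.840 = 0.6791 d.
D_c = (k_1/k_2) L₀ e^(−k_1 t_c) = (0.280/2.12) × 34.0 × e^(−0.280×0.6791) = 0.1321 × 34.0 × 0.8268 = 3.713 mg/L.
x_c = v t_c = 1.20 m/s × 0.6791 d × 86400 s/d = 70410 m ≈ 70.4 km.

t_c ≈ 0.679 d; D_c ≈ 3.71 mg/L; x_c ≈ 70.4 km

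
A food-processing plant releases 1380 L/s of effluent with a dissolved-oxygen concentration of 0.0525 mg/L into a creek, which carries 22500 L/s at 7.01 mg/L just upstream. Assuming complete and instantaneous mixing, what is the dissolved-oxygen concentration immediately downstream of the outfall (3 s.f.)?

Flow-weighted mixing: C = (Q_r C_r + Q_w C_w)/(Q_r + Q_w)
= (22500×7.01 + 1380×0.0525)/(22500 + 1380) = 157800/23880 = 6.608 mg/L.

6.61 mg/L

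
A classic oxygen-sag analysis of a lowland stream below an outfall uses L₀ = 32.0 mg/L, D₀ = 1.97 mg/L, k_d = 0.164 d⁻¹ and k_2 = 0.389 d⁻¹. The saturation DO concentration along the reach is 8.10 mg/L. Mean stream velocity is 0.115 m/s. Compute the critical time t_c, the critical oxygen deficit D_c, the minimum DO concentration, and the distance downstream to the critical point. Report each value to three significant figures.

t_c ≈ 3.45 d; D_c ≈ 7.67 mg/L; min DO ≈ 0.434 mg/L; x_c ≈ 34.2 km

t_c = [1/(k_2−k_d)] ln[(k_2/k_d)(1 − D₀(k_2−k_d)/(k_d L₀))]
= [1/(0.389−0.164)] ln[(0.389/0.164)(1 − 1.97×0.2250/(0.164×32.0))]
= (1/0.2250) ln[2.372 × 0.9155] = 4.444 × ln(2.172) = 4.444 × 0.7755 = 3.447 d.
D_c = (k_d/k_2) L₀ e^(−k_d t_c) = (0.164/0.389) × 32.0 × e^(−0.164×3.447) = 0.4216 × 32.0 × 0.5682 = 7.666 mg/L.
Minimum DO = C_s − D_c = 8.10 − 7.666 = 0.4340 mg/L.
x_c = v t_c = 0.115 m/s × 3.447 d × 86400 s/d = 34240 m ≈ 34.2 km.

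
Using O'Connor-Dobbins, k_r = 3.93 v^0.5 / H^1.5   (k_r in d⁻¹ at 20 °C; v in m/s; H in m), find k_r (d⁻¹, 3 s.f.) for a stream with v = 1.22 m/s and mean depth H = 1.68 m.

k_r = 3.93 × 1.22^0.5 / 1.68^1.5 = 3.93 × 1.105 / 2.178 = 1.993 d⁻¹.

k_r ≈ 1.99 d⁻¹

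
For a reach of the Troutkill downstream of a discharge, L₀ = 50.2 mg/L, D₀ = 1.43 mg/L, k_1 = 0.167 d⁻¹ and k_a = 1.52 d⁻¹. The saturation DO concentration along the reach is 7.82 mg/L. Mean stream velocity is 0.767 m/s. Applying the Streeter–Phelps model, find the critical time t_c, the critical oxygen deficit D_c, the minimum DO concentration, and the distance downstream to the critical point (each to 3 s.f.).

t_c ≈ 1.44 d; D_c ≈ 4.34 mg/L; min DO ≈ 3.48 mg/L; x_c ≈ 95.3 km

With k_a/k_1 = 9.102 and 1 − D₀(k_a−k_1)/(k_1 L₀) = 0.7692,
t_c = ln(9.102 × 0.7692) / (1.52 − 0.167) = ln(7.001) / 1.353 = 1.946/1.353 = 1.438 d.
D_c = (k_1/k_a) L₀ e^(−k_1 t_c) = (0.167/1.52) × 50.2 × e^(−0.167×1.438) = 0.1099 × 50.2 × 0.7865 = 4.338 mg/L.
Minimum DO = C_s − D_c = 7.82 − 4.338 = 3.482 mg/L.
x_c = v t_c = 0.767 m/s × 1.438 d × 86400 s/d = 95320 m ≈ 95.3 km.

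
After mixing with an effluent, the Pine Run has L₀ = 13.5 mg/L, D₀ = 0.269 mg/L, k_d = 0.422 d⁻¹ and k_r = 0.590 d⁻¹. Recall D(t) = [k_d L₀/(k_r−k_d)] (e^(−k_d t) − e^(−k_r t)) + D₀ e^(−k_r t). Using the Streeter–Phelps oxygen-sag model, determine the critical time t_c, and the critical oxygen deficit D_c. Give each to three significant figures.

t_c ≈ 1.95 d; D_c ≈ 4.25 mg/L

t_c = [1/(k_r−k_d)] ln[(k_r/k_d)(1 − D₀(k_r−k_d)/(k_d L₀))]
= [1/(0.590−0.422)] ln[(0.590/0.422)(1 − 0.269×0.1680/(0.422×13.5))]
= (1/0.1680) ln[1.398 × 0.9921] = 5.952 × ln(1.387) = 5.952 × 0.3272 = 1.947 d.
L(t_c) = L₀ e^(−k_d t_c) = 13.5 × 0.4396 = 5.935 mg/L, and at the critical point k_r D_c = k_d L, so D_c = (0.422/0.590) × 5.935 = 4.245 mg/L.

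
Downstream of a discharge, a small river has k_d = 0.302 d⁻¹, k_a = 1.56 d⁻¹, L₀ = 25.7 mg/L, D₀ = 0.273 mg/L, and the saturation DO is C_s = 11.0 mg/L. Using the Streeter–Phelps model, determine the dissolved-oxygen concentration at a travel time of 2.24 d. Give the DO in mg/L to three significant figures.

DO ≈ 8.04 mg/L

k_d L₀/(k_a−k_d) = 0.302×25.7/(1.56−0.302) = 7.761/1.258 = 6.170 mg/L.
e^(−k_d t) = e^(−0.302×2.240) = 0.5084; e^(−k_a t) = e^(−1.56×2.240) = 0.03037.
D = 6.170 × (0.5084 − 0.03037) + 0.273 × 0.03037 = 2.949 + 0.008290 = 2.958 mg/L.
DO = C_s − D = 11.0 − 2.958 = 8.042 mg/L.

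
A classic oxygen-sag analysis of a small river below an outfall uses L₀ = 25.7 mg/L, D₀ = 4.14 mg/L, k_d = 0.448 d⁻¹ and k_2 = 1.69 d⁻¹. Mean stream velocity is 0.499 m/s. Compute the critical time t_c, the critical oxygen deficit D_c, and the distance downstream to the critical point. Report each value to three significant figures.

t_c ≈ 0.593 d; D_c ≈ 5.22 mg/L; x_c ≈ 25.5 km

t_c = [1/(k_2−k_d)] ln[(k_2/k_d)(1 − D₀(k_2−k_d)/(k_d L₀))]
= [1/(1.69−0.448)] ln[(1.69/0.448)(1 − 4.14×1.242/(0.448×25.7))]
= (1/1.242) ln[3.772 × 0.5534] = 0.8052 × ln(2.088) = 0.8052 × 0.7360 = 0.5926 d.
L(t_c) = L₀ e^(−k_d t_c) = 25.7 × 0.7668 = 19.71 mg/L, and at the critical point k_2 D_c = k_d L, so D_c = (0.448/1.69) × 19.71 = 5.224 mg/L.
x_c = v t_c = 0.499 m/s × 0.5926 d × 86400 s/d = 25550 m ≈ 25.5 km.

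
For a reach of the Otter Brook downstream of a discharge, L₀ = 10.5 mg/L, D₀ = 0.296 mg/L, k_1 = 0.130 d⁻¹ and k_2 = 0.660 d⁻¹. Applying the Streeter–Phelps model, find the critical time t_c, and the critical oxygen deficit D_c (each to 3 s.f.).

With k_2/k_1 = 5.077 and 1 − D₀(k_2−k_1)/(k_1 L₀) = 0.8851,
t_c = ln(5.077 × 0.8851) / (0.660 − 0.130) = ln(4.493) / 0.5300 = 1.503/0.5300 = 2.835 d.
L(t_c) = L₀ e^(−k_1 t_c) = 10.5 × 0.6917 = 7.263 mg/L, and at the critical point k_2 D_c = k_1 L, so D_c = (0.130/0.660) × 7.263 = 1.431 mg/L.

t_c ≈ 2.84 d; D_c ≈ 1.43 mg/L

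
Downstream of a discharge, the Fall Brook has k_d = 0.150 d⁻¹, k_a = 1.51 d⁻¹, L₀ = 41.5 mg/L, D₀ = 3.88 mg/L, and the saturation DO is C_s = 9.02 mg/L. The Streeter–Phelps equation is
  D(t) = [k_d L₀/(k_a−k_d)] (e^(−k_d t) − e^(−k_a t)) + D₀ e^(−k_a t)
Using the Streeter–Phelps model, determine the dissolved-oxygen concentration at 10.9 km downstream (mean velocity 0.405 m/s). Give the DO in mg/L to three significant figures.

DO ≈ 5.09 mg/L

Travel time t = x/v = 10.9 km / (0.405 m/s) = 10900 m / 0.405 m/s = 26910 s = 0.3115 d.
k_d L₀/(k_a−k_d) = 0.150×41.5/(1.51−0.150) = 6.225/1.360 = 4.577 mg/L.
e^(−k_d t) = e^(−0.150×0.3115) = 0.9543; e^(−k_a t) = e^(−1.51×0.3115) = 0.6248.
D = 4.577 × (0.9543 − 0.6248) + 3.88 × 0.6248 = 1.509 + 2.424 = 3.933 mg/L.
DO = C_s − D = 9.02 − 3.933 = 5.087 mg/L.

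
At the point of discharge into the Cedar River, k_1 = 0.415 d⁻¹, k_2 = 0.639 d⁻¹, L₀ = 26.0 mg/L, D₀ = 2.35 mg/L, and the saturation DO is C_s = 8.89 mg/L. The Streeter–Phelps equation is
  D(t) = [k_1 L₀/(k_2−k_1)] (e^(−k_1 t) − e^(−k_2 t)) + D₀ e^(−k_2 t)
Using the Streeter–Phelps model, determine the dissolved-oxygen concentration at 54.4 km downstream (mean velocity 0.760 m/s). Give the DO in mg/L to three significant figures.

DO ≈ 1.72 mg/L

Travel time t = x/v = 54.4 km / (0.760 m/s) = 54400 m / 0.760 m/s = 71580 s = 0.8285 d.
k_1 L₀/(k_2−k_1) = 0.415×26.0/(0.639−0.415) = 10.79/0.2240 = 48.17 mg/L.
e^(−k_1 t) = e^(−0.415×0.8285) = 0.7091; e^(−k_2 t) = e^(−0.639×0.8285) = 0.5890.
D = 48.17 × (0.7091 − 0.5890) + 2.35 × 0.5890 = 5.785 + 1.384 = 7.169 mg/L.
DO = C_s − D = 8.89 − 7.169 = 1.721 mg/L.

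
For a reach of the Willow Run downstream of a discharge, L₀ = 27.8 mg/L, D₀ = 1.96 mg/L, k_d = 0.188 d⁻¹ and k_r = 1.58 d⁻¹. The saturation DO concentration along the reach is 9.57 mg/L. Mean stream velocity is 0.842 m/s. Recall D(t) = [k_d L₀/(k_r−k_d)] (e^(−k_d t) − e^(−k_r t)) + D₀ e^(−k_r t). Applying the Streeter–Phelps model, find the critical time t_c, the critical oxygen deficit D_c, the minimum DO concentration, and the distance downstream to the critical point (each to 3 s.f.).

With k_r/k_d = 8.404 and 1 − D₀(k_r−k_d)/(k_d L₀) = 0.4780,
t_c = ln(8.404 × 0.4780) / (1.58 − 0.188) = ln(4.017) / 1.392 = 1.391/1.392 = 0.9989 d.
L(t_c) = L₀ e^(−k_d t_c) = 27.8 × 0.8288 = 23.04 mg/L, and at the critical point k_r D_c = k_d L, so D_c = (0.188/1.58) × 23.04 = 2.741 mg/L.
Minimum DO = C_s − D_c = 9.57 − 2.741 = 6.829 mg/L.
x_c = v t_c = 0.842 m/s × 0.9989 d × 86400 s/d = 72670 m ≈ 72.7 km.

t_c ≈ 0.999 d; D_c ≈ 2.74 mg/L; min DO ≈ 6.83 mg/L; x_c ≈ 72.7 km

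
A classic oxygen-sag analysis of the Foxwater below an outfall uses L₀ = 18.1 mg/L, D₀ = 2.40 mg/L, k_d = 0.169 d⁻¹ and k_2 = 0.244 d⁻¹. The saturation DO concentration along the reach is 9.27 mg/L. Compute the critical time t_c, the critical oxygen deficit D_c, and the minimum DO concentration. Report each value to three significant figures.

t_c = [1/(k_2−k_d)] ln[(k_2/k_d)(1 − D₀(k_2−k_d)/(k_d L₀))]
= [1/(0.244−0.169)] ln[(0.244/0.169)(1 − 2.40×0.07500/(0.169×18.1))]
= (1/0.07500) ln[1.444 × 0.9412] = 13.33 × ln(1.359) = 13.33 × 0.3066 = 4.088 d.
L(t_c) = L₀ e^(−k_d t_c) = 18.1 × 0.5011 = 9.070 mg/L, and at the critical point k_2 D_c = k_d L, so D_c = (0.169/0.244) × 9.070 = 6.282 mg/L.
Minimum DO = C_s − D_c = 9.27 − 6.282 = 2.988 mg/L.

t_c ≈ 4.09 d; D_c ≈ 6.28 mg/L; min DO ≈ 2.99 mg/L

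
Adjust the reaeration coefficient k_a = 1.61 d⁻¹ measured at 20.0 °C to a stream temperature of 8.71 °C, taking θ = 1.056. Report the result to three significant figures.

k_a ≈ 0.870 d⁻¹

k_a(T₂) = k_a(T₁) · θ^(T₂−T₁) = 1.61 × 1.056^(8.71−20.0)
= 1.61 × 1.056^-11.3 = 1.61 × 0.5405 = 0.8703 d⁻¹.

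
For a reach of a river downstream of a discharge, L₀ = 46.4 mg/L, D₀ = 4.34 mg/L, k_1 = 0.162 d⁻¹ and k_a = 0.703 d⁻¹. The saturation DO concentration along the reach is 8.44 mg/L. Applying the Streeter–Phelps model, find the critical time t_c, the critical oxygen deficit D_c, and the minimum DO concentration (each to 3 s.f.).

At the critical point dD/dt = 0, so k_1 L₀ e^(−k_1 t) = k_a D. Substituting D(t) from the Streeter–Phelps equation and solving for t gives
t_c = ln[(k_a/k_1)(1 − D₀(k_a−k_1)/(k_1 L₀))] / (k_a−k_1).
Here k_a−k_1 = 0.5410 d⁻¹ and 1 − D₀(k_a−k_1)/(k_1 L₀) = 1 − 4.34×0.5410/(0.162×46.4) = 0.6876, so
t_c = ln(4.340 × 0.6876) / 0.5410 = 1.093 / 0.5410 = 2.021 d.
D_c = (k_1/k_a) L₀ e^(−k_1 t_c) = (0.162/0.703) × 46.4 × e^(−0.162×2.021) = 0.2304 × 46.4 × 0.7208 = 7.707 mg/L.
Minimum DO = C_s − D_c = 8.44 − 7.707 = 0.7327 mg/L.

t_c ≈ 2.02 d; D_c ≈ 7.71 mg/L; min DO ≈ 0.733 mg/L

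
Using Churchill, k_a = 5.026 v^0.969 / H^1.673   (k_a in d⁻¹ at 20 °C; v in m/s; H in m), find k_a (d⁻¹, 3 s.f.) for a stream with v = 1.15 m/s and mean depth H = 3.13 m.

k_a = 5.026 × 1.15^0.969 / 3.13^1.673 = 5.026 × 1.145 / 6.746 = 0.8531 d⁻¹.

k_a ≈ 0.853 d⁻¹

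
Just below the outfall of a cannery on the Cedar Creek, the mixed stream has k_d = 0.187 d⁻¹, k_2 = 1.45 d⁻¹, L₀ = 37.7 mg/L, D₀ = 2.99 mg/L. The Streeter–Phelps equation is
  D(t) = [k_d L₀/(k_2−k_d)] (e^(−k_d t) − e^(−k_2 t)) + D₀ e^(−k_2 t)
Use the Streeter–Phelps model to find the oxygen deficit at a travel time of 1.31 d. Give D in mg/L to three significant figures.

k_d L₀/(k_2−k_d) = 0.187×37.7/(1.45−0.187) = 7.050/1.263 = 5.582 mg/L.
e^(−k_d t) = e^(−0.187×1.310) = 0.7827; e^(−k_2 t) = e^(−1.45×1.310) = 0.1496.
D = 5.582 × (0.7827 − 0.1496) + 2.99 × 0.1496 = 3.534 + 0.4474 = 3.981 mg/L.

D ≈ 3.98 mg/L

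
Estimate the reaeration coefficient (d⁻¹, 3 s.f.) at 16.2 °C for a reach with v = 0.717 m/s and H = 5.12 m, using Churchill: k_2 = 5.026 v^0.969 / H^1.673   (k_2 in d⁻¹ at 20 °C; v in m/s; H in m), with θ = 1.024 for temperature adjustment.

k_2(20) = 5.026 × 0.717^0.969 / 5.12^1.673 = 5.026 × 0.7244 / 15.37 = 0.2369 d⁻¹.
k_2(16.2) = 0.2369 × 1.024^(16.2−20) = 0.2369 × 0.9138 = 0.2165 d⁻¹.

k_2 ≈ 0.217 d⁻¹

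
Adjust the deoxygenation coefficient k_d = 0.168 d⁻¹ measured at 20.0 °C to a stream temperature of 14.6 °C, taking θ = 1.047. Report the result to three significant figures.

k_d(T₂) = k_d(T₁) · θ^(T₂−T₁) = 0.168 × 1.047^(14.6−20.0)
= 0.168 × 1.047^-5.40 = 0.168 × 0.7803 = 0.1311 d⁻¹.

k_d ≈ 0.131 d⁻¹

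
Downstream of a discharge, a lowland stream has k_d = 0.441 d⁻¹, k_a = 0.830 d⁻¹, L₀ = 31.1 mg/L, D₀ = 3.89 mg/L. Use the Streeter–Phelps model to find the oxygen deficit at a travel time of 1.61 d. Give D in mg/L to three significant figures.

D ≈ 9.09 mg/L

k_d L₀/(k_a−k_d) = 0.441×31.1/(0.830−0.441) = 13.72/0.3890 = 35.26 mg/L.
e^(−k_d t) = e^(−0.441×1.610) = 0.4916; e^(−k_a t) = e^(−0.830×1.610) = 0.2628.
D = 35.26 × (0.4916 − 0.2628) + 3.89 × 0.2628 = 8.068 + 1.022 = 9.090 mg/L.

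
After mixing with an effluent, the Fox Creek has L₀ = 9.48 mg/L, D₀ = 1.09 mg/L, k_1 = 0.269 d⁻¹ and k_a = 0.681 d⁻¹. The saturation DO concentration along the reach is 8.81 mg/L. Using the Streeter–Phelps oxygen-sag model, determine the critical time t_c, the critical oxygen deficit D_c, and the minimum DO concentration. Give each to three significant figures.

With k_a/k_1 = 2.532 and 1 − D₀(k_a−k_1)/(k_1 L₀) = 0.8239,
t_c = ln(2.532 × 0.8239) / (0.681 − 0.269) = ln(2.086) / 0.4120 = 0.7351/0.4120 = 1.784 d.
D_c = (k_1/k_a) L₀ e^(−k_1 t_c) = (0.269/0.681) × 9.48 × e^(−0.269×1.784) = 0.3950 × 9.48 × 0.6188 = 2.317 mg/L.
Minimum DO = C_s − D_c = 8.81 − 2.317 = 6.493 mg/L.

t_c ≈ 1.78 d; D_c ≈ 2.32 mg/L; min DO ≈ 6.49 mg/L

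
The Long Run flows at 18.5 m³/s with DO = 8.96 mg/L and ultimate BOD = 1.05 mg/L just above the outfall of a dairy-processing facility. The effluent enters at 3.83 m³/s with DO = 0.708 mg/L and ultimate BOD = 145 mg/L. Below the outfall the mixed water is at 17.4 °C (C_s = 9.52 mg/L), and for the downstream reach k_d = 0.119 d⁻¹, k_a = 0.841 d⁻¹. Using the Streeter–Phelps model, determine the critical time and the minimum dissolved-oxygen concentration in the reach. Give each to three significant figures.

Mixed DO = (18.5×8.96 + 3.83×0.708)/(18.5+3.83) = 168.5/22.33 = 7.545 mg/L.
Mixed L₀ = (18.5×1.05 + 3.83×145)/(22.33) = 574.8/22.33 = 25.74 mg/L.
Initial deficit D₀ = C_s − DO₀ = 9.52 − 7.545 = 1.975 mg/L.
t_c = (1/0.7220) ln[(0.841/0.119)(1 − 1.975×0.7220/(0.119×25.74))] = 1.385 × ln(3.777) = 1.840 d.
D_c = (0.119/0.841) × 25.74 × e^(−0.119×1.840) = 0.1415 × 25.74 × 0.8033 = 2.926 mg/L.
Minimum DO = 9.52 − 2.926 = 6.594 mg/L.

t_c ≈ 1.84 d; minimum DO ≈ 6.59 mg/L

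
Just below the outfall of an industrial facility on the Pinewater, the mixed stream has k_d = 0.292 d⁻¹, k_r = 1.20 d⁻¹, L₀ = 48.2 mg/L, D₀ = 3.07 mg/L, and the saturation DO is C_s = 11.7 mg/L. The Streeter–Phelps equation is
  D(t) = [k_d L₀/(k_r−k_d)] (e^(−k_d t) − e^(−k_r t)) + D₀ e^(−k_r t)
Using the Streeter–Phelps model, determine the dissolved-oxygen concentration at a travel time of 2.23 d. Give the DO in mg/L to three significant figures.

DO ≈ 4.47 mg/L

k_d L₀/(k_r−k_d) = 0.292×48.2/(1.20−0.292) = 14.07/0.9080 = 15.50 mg/L.
e^(−k_d t) = e^(−0.292×2.230) = 0.5214; e^(−k_r t) = e^(−1.20×2.230) = 0.06884.
D = 15.50 × (0.5214 − 0.06884) + 3.07 × 0.06884 = 7.016 + 0.2113 = 7.227 mg/L.
DO = C_s − D = 11.7 − 7.227 = 4.473 mg/L.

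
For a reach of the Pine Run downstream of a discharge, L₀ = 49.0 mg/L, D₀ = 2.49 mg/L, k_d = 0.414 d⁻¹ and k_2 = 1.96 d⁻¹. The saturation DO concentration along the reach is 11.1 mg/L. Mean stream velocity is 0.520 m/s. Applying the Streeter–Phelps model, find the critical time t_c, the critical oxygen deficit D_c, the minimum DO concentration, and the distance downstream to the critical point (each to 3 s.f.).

With k_2/k_d = 4.734 and 1 − D₀(k_2−k_d)/(k_d L₀) = 0.8102,
t_c = ln(4.734 × 0.8102) / (1.96 − 0.414) = ln(3.836) / 1.546 = 1.344/1.546 = 0.8696 d.
L(t_c) = L₀ e^(−k_d t_c) = 49.0 × 0.6977 = 34.19 mg/L, and at the critical point k_2 D_c = k_d L, so D_c = (0.414/1.96) × 34.19 = 7.221 mg/L.
Minimum DO = C_s − D_c = 11.1 − 7.221 = 3.879 mg/L.
x_c = v t_c = 0.520 m/s × 0.8696 d × 86400 s/d = 39070 m ≈ 39.1 km.

t_c ≈ 0.870 d; D_c ≈ 7.22 mg/L; min DO ≈ 3.88 mg/L; x_c ≈ 39.1 km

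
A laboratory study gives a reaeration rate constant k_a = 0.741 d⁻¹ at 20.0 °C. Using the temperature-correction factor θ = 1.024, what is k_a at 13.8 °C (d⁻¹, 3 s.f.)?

k_a(T₂) = k_a(T₁) · θ^(T₂−T₁) = 0.741 × 1.024^(13.8−20.0)
= 0.741 × 1.024^-6.20 = 0.741 × 0.8633 = 0.6397 d⁻¹.

k_a ≈ 0.640 d⁻¹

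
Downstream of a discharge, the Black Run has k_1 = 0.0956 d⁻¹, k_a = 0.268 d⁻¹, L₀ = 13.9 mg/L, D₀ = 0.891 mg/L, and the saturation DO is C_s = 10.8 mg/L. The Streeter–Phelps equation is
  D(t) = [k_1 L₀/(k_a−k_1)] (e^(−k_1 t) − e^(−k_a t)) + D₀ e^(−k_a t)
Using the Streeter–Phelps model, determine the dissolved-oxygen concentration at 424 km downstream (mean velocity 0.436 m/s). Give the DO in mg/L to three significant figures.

DO ≈ 8.51 mg/L

Travel time t = x/v = 424 km / (0.436 m/s) = 424000 m / 0.436 m/s = 972500 s = 11.26 d.
k_1 L₀/(k_a−k_1) = 0.0956×13.9/(0.268−0.0956) = 1.329/0.1724 = 7.708 mg/L.
e^(−k_1 t) = e^(−0.0956×11.26) = 0.3409; e^(−k_a t) = e^(−0.268×11.26) = 0.04897.
D = 7.708 × (0.3409 − 0.04897) + 0.891 × 0.04897 = 2.251 + 0.04364 = 2.294 mg/L.
DO = C_s − D = 10.8 − 2.294 = 8.506 mg/L.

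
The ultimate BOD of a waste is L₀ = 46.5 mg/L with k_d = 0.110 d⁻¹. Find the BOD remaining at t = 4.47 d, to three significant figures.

L_t = L₀ e^(−k_d t) = 46.5 × e^(−0.110×4.47) = 46.5 × 0.6116 = 28.44 mg/L.

L ≈ 28.4 mg/L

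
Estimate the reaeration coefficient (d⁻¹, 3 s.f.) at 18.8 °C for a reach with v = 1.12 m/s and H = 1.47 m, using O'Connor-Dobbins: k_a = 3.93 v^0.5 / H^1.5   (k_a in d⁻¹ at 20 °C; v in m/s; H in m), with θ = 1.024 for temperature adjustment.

k_a ≈ 2.27 d⁻¹

k_a(20) = 3.93 × 1.12^0.5 / 1.47^1.5 = 3.93 × 1.058 / 1.782 = 2.334 d⁻¹.
k_a(18.8) = 2.334 × 1.024^(18.8−20) = 2.334 × 0.9719 = 2.268 d⁻¹.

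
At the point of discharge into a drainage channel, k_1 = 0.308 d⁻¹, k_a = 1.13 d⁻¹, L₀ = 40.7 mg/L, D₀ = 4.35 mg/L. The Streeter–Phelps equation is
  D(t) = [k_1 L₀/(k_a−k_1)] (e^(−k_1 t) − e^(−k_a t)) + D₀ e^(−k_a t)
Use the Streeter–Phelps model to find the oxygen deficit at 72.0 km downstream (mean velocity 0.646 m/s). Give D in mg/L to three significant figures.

D ≈ 7.71 mg/L

Travel time t = x/v = 72.0 km / (0.646 m/s) = 72000 m / 0.646 m/s = 111500 s = 1.290 d.
k_1 L₀/(k_a−k_1) = 0.308×40.7/(1.13−0.308) = 12.54/0.8220 = 15.25 mg/L.
e^(−k_1 t) = e^(−0.308×1.290) = 0.6721; e^(−k_a t) = e^(−1.13×1.290) = 0.2328.
D = 15.25 × (0.6721 − 0.2328) + 4.35 × 0.2328 = 6.700 + 1.013 = 7.713 mg/L.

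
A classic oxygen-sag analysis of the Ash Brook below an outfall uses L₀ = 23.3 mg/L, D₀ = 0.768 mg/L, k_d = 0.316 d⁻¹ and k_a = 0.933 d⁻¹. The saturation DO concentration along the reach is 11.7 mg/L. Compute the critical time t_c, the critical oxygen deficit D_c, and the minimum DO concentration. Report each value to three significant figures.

t_c ≈ 1.65 d; D_c ≈ 4.69 mg/L; min DO ≈ 7.01 mg/L

At the critical point dD/dt = 0, so k_d L₀ e^(−k_d t) = k_a D. Substituting D(t) from the Streeter–Phelps equation and solving for t gives
t_c = ln[(k_a/k_d)(1 − D₀(k_a−k_d)/(k_d L₀))] / (k_a−k_d).
Here k_a−k_d = 0.6170 d⁻¹ and 1 − D₀(k_a−k_d)/(k_d L₀) = 1 − 0.768×0.6170/(0.316×23.3) = 0.9356, so
t_c = ln(2.953 × 0.9356) / 0.6170 = 1.016 / 0.6170 = 1.647 d.
D_c = (k_d/k_a) L₀ e^(−k_d t_c) = (0.316/0.933) × 23.3 × e^(−0.316×1.647) = 0.3387 × 23.3 × 0.5943 = 4.690 mg/L.
Minimum DO = C_s − D_c = 11.7 − 4.690 = 7.010 mg/L.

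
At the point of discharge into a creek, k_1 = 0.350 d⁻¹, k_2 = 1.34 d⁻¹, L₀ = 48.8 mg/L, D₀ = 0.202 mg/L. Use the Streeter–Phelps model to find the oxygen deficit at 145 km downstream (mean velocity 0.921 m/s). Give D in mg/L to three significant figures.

D ≈ 7.63 mg/L

Travel time t = x/v = 145 km / (0.921 m/s) = 145000 m / 0.921 m/s = 157400 s = 1.822 d.
k_1 L₀/(k_2−k_1) = 0.350×48.8/(1.34−0.350) = 17.08/0.9900 = 17.25 mg/L.
e^(−k_1 t) = e^(−0.350×1.822) = 0.5285; e^(−k_2 t) = e^(−1.34×1.822) = 0.08701.
D = 17.25 × (0.5285 − 0.08701) + 0.202 × 0.08701 = 7.616 + 0.01758 = 7.634 mg/L.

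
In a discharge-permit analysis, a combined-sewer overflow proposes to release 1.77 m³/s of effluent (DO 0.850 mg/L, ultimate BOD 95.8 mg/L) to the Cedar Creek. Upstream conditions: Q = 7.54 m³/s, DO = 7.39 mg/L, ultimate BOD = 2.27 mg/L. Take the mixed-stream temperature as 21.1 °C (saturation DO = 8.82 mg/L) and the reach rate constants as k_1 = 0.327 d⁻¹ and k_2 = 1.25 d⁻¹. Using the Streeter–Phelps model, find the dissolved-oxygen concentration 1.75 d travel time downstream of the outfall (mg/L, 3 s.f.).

DO ≈ 5.31 mg/L

Mixed DO = (7.54×7.39 + 1.77×0.850)/(7.54+1.77) = 57.23/9.310 = 6.147 mg/L.
Mixed L₀ = (7.54×2.27 + 1.77×95.8)/(9.310) = 186.7/9.310 = 20.05 mg/L.
Initial deficit D₀ = C_s − DO₀ = 8.82 − 6.147 = 2.673 mg/L.
D(1.75) = [0.327×20.05/(1.25−0.327)](e^(−0.327×1.75) − e^(−1.25×1.75)) + 2.673 e^(−1.25×1.75)
= 7.104 × (0.5643 − 0.1122) + 2.673 × 0.1122 = 3.511 mg/L.
DO = 8.82 − 3.511 = 5.309 mg/L.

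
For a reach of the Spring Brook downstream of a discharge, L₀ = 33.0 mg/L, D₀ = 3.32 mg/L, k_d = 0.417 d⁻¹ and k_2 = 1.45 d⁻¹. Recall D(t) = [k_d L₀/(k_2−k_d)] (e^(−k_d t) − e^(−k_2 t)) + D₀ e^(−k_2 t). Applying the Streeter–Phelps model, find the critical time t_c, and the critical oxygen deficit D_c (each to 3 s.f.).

t_c = [1/(k_2−k_d)] ln[(k_2/k_d)(1 − D₀(k_2−k_d)/(k_d L₀))]
= [1/(1.45−0.417)] ln[(1.45/0.417)(1 − 3.32×1.033/(0.417×33.0))]
= (1/1.033) ln[3.477 × 0.7508] = 0.9681 × ln(2.611) = 0.9681 × 0.9596 = 0.9289 d.
D_c = (k_d/k_2) L₀ e^(−k_d t_c) = (0.417/1.45) × 33.0 × e^(−0.417×0.9289) = 0.2876 × 33.0 × 0.6788 = 6.442 mg/L.

t_c ≈ 0.929 d; D_c ≈ 6.44 mg/L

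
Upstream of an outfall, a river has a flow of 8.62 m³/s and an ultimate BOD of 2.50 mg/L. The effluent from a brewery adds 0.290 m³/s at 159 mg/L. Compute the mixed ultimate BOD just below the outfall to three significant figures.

7.59 mg/L

Flow-weighted mixing: C = (Q_r C_r + Q_w C_w)/(Q_r + Q_w)
= (8.62×2.50 + 0.290×159)/(8.62 + 0.290) = 67.66/8.910 = 7.594 mg/L.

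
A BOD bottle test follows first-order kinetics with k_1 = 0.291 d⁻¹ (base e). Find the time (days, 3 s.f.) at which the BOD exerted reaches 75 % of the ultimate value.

y/L₀ = 1 − e^(−k_1 t) = 0.75 ⇒ e^(−k_1 t) = 0.250
t = −ln(0.250) / 0.291 = 1.386 / 0.291 = 4.764 d.

t ≈ 4.76 d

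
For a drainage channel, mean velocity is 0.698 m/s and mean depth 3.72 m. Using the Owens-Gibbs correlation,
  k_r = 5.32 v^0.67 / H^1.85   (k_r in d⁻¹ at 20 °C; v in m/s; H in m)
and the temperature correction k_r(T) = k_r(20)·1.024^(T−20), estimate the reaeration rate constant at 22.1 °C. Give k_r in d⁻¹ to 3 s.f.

k_r(20) = 5.32 × 0.698^0.67 / 3.72^1.85 = 5.32 × 0.7859 / 11.36 = 0.3680 d⁻¹.
k_r(22.1) = 0.3680 × 1.024^(22.1−20) = 0.3680 × 1.051 = 0.3867 d⁻¹.

k_r ≈ 0.387 d⁻¹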